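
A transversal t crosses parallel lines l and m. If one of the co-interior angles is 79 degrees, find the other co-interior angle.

Co-interior angles sum to 180: 180 - 79 = 101 degrees.

101 degrees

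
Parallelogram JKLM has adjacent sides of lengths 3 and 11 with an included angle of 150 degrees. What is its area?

The area of a parallelogram equals the product of two adjacent sides times the sine of the included angle.
This is because the height equals 11 * sin(150°) = 11/2.
Area = 3 * 11/2 = 33/2

33/2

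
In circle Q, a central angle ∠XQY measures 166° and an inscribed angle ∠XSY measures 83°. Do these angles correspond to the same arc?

By the inscribed angle theorem, if both angles subtend the same arc, the inscribed angle must be half the central angle.
Half of 166° = 83°, which equals the given inscribed angle of 83°.
Therefore, yes, they correspond to the same arc.

Yes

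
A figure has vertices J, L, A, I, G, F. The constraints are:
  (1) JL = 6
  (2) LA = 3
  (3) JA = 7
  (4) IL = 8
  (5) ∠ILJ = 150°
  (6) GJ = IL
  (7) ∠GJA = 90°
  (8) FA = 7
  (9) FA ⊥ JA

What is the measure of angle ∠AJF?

Step 1: By the law of cosines on triangle JAF: JF² = 7² + 7² − 2·7·7·cos(90°) = 98, so JF = 7·√2.
Step 2: By the inverse law of cosines on triangle AJF: cos(∠AJF) = (7² + (7·√2)² − 7²) / (2·7·7·√2) = 98/138.59 = 0.7071, so ∠AJF = 45°.

Therefore, the measure of angle ∠AJF = 45°.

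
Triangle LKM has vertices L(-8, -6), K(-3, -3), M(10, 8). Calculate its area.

Using the Shoelace formula for a triangle:
Area = (1/2)|x0(y1 - y2) + x1(y2 - y0) + x2(y0 - y1)|
Area = (1/2)|-8(-3 - 8) + -3(8 - -6) + 10(-6 - -3)|
Area = (1/2)|88 + -42 + -30|
Area = (1/2)|16|
Area = (1/2)(16)
Area = 8

8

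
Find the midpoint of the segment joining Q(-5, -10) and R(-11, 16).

M = ((x₁ + x₂)/2, (y₁ + y₂)/2)
= ((-5 + -11)/2, (-10 + 16)/2)
= (-16/2, 6/2) = (-8, 3)

(-8, 3)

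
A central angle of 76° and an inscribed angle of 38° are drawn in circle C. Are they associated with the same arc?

By the inscribed angle theorem, if both angles subtend the same arc, the inscribed angle must be half the central angle.
Half of 76° = 38°, which equals the given inscribed angle of 38°.
Therefore, yes, they correspond to the same arc.

Yes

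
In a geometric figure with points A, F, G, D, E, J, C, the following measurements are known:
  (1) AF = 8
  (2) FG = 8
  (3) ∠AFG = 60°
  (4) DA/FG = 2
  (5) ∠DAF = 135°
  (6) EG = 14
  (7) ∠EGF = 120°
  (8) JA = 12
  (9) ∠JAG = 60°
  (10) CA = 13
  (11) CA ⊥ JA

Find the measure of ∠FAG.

Step 1: By the law of cosines on triangle AFG: AG² = 8² + 8² − 2·8·8·cos(60°) = 64, so AG = 8.
Step 2: By the inverse law of cosines on triangle FAG: cos(∠FAG) = (8² + 8² − 8²) / (2·8·8) = 64/128 = 0.5, so ∠FAG = 60°.

Therefore, the measure of angle ∠FAG = 60°.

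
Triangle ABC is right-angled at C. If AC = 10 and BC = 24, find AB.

AB = sqrt(10^2 + 24^2) = sqrt(676) = 26

26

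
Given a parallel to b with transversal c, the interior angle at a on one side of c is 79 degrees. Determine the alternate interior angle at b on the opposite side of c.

Alternate interior angles formed by parallel lines and a transversal are equal.
The given angle is 79 degrees.
The alternate interior angle = 79 degrees.

79 degrees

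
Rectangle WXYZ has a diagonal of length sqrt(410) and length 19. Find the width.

b = sqrt(d^2 - a^2) = sqrt(410 - 361) = sqrt(49) = 7

7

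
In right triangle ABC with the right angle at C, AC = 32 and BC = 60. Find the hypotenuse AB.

AB = sqrt(32^2 + 60^2) = sqrt(4624) = 68

68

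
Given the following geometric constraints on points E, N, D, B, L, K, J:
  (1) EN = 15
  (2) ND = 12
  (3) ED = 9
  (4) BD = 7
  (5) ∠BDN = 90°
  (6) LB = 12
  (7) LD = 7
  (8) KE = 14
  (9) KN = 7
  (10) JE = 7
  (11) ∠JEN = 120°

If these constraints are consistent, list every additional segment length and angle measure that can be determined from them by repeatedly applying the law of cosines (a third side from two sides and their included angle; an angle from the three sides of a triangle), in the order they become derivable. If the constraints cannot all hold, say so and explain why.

The constraints are consistent. Derivable facts, in order:
After 1 step:
- NB = √193
- NJ ≈ 19.47
- ∠BDL = 117.99°
- ∠BLD = 31°
- ∠DBL = 31°
- ∠DEN = 53.13°
- ∠DNE = 36.87°
- ∠EDN = 90°
- ∠EKN = 84.14°
- ∠ENK = 68.2°
- ∠KEN = 27.66°
After 2 steps:
- ∠BND = 30.26°
- ∠DBN = 59.74°
- ∠EJN = 41.86°
- ∠ENJ = 18.14°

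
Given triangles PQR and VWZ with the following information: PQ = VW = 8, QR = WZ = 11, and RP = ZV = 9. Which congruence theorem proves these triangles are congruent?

The given information provides:
PQ = VW = 8, QR = WZ = 11, and RP = ZV = 9
This matches the SSS congruence theorem.
All three pairs of corresponding sides are equal (Side-Side-Side).

SSS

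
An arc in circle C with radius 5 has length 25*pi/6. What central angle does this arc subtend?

The full circumference is 2πr = 10*pi.
The arc is 25*pi/6 / 10*pi = 5/12 of the full circle.
So the central angle = 5/12 × 360° = 150°.

150°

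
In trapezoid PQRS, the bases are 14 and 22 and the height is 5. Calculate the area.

A trapezoid's area equals the midsegment times the height.
The midsegment is (14 + 22) / 2 = 18.
Area = 18 * 5 = 90.

90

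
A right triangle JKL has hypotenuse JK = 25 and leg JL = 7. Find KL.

Rearranging the Pythagorean theorem to solve for the unknown leg:
leg^2 = hypotenuse^2 - known_leg^2 = 625 - 49 = 576
leg = sqrt(576) = 24.

24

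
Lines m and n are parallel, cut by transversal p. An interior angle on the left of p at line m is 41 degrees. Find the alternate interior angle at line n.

Alternate interior angles lie on opposite sides of the transversal, between the parallel lines.
By the alternate interior angle theorem, they are equal: 41 degrees.

41 degrees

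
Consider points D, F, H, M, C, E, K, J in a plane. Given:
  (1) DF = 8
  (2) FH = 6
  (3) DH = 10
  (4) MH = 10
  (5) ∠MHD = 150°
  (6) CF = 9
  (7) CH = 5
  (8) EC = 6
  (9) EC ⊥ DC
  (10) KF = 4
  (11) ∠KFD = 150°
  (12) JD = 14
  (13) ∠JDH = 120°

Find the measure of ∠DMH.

Step 1: By the law of cosines on triangle MHD: MD² = 10² + 10² − 2·10·10·cos(150°) = 373.21, so MD ≈ 19.32.
Step 2: By the inverse law of cosines on triangle DMH: cos(∠DMH) = (19.32² + 10² − 10²) / (2·19.32·10) = 373.21/386.37 = 0.9659, so ∠DMH = 15°.

Therefore, the measure of angle ∠DMH = 15°.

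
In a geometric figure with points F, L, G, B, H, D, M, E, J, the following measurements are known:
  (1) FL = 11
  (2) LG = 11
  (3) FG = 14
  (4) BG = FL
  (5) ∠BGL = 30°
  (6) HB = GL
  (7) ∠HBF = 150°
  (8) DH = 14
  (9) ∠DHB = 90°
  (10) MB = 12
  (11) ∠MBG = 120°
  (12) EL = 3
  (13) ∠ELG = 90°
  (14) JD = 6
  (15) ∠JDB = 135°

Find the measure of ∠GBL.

From the given relations: BG = FL = 11.
Step 1: By the law of cosines on triangle BGL: BL² = 11² + 11² − 2·11·11·cos(30°) = 32.42, so BL ≈ 5.69.
Step 2: By the inverse law of cosines on triangle GBL: cos(∠GBL) = (11² + 5.69² − 11²) / (2·11·5.69) = 32.42/125.27 = 0.2588, so ∠GBL = 75°.

Therefore, the measure of angle ∠GBL = 75°.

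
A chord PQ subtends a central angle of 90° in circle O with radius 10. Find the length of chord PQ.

Chord = 2(10) sin(45°) = 10*sqrt(2)

10*sqrt(2)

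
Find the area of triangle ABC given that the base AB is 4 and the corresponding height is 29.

A triangle's area is half the area of a rectangle with the same base and height.
Area = (1/2) * 4 * 29 = 58.

58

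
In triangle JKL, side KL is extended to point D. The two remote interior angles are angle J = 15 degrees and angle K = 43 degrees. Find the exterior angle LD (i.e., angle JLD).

By the exterior angle theorem, an exterior angle of a triangle equals the sum of the two remote interior angles.
Exterior angle = angle J + angle K
Exterior angle = 15 + 43 = 58 degrees

58 degrees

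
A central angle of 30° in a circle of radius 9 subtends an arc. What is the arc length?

Arc length = 2πr × θ/360
= 2π × 9 × 1/12
= 3*pi/2

3*pi/2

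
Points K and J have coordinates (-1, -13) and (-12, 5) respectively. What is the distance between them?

The horizontal distance is |-12 - -1| = 11 and the vertical distance is |5 - -13| = 18.
By the Pythagorean theorem, d = sqrt(11^2 + 18^2) = sqrt(445).

sqrt(445)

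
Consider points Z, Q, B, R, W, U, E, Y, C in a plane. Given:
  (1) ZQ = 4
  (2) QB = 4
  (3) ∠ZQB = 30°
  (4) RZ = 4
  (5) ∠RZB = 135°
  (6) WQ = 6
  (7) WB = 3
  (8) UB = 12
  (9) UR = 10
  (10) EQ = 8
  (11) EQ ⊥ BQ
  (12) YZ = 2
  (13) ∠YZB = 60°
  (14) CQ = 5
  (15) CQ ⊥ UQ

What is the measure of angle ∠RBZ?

Step 1: By the law of cosines on triangle ZQB: ZB² = 4² + 4² − 2·4·4·cos(30°) = 4.29, so ZB ≈ 2.07.
Step 2: By the law of cosines on triangle BZR: BR² = 2.07² + 4² − 2·2.07·4·cos(135°) = 32, so BR = 4·√2.
Step 3: By the inverse law of cosines on triangle RBZ: cos(∠RBZ) = ((4·√2)² + 2.07² − 4²) / (2·4·√2·2.07) = 20.29/23.43 = 0.866, so ∠RBZ = 30°.

Therefore, the measure of angle ∠RBZ = 30°.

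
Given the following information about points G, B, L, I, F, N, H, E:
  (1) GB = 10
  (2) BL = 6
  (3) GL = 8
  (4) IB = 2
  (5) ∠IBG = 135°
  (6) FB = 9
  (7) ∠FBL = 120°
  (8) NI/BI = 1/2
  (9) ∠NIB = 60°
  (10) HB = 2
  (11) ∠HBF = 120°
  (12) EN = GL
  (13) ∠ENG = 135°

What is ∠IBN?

From the given relations: NI = 1/2·BI = 1/2·2 = 1.
Step 1: By the law of cosines on triangle BIN: BN² = 2² + 1² − 2·2·1·cos(60°) = 3, so BN = √3.
Step 2: By the inverse law of cosines on triangle IBN: cos(∠IBN) = (2² + √3² − 1²) / (2·2·√3) = 6/6.93 = 0.866, so ∠IBN = 30°.

Therefore, the measure of angle ∠IBN = 30°.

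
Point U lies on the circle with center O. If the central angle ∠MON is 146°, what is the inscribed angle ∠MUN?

Inscribed angle = 146° / 2 = 73° (inscribed angle theorem).

73°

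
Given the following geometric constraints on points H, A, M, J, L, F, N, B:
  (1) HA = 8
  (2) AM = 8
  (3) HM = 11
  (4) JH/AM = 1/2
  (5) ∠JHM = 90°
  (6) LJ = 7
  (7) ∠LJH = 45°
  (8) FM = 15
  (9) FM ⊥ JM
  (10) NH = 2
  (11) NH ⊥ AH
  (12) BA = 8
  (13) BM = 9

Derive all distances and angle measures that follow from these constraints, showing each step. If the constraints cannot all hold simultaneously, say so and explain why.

The constraints are consistent.

From the given relations:
  JH = 1/2·AM = 1/2·8 = 4

Step 1: From HJ = 4, JL = 7, and ∠HJL = 45°, by the law of cosines:
  HL² = HJ² + JL² - 2·HJ·JL·cos(45°) = 16 + 49 - 39.6 = 25.4
  HL ≈ 5.04

Step 2: From AH = 8, HN = 2, and ∠AHN = 90°, by the law of cosines:
  AN² = AH² + HN² - 2·AH·HN·cos(90°) = 64 + 4 - 0 = 68
  AN = 2·√17

Step 3: From MH = 11, HJ = 4, and ∠MHJ = 90°, by the law of cosines:
  MJ² = MH² + HJ² - 2·MH·HJ·cos(90°) = 121 + 16 - 0 = 137
  MJ = √137

Step 4: From HA = 8, HM = 11, AM = 8, by the inverse law of cosines:
  cos(∠AHM) = (HA² + HM² - AM²) / (2·HA·HM)
  ∠AHM = 46.57°

Step 5: From AB = 8, AM = 8, BM = 9, by the inverse law of cosines:
  cos(∠BAM) = (AB² + AM² - BM²) / (2·AB·AM)
  ∠BAM = 68.46°

Step 6: From AH = 8, AM = 8, HM = 11, by the inverse law of cosines:
  cos(∠HAM) = (AH² + AM² - HM²) / (2·AH·AM)
  ∠HAM = 86.87°

Step 7: From MA = 8, MB = 9, AB = 8, by the inverse law of cosines:
  cos(∠AMB) = (MA² + MB² - AB²) / (2·MA·MB)
  ∠AMB = 55.77°

Step 8: From MA = 8, MH = 11, AH = 8, by the inverse law of cosines:
  cos(∠AMH) = (MA² + MH² - AH²) / (2·MA·MH)
  ∠AMH = 46.57°

Step 9: From BA = 8, BM = 9, AM = 8, by the inverse law of cosines:
  cos(∠ABM) = (BA² + BM² - AM²) / (2·BA·BM)
  ∠ABM = 55.77°

Step 10: From JM = √137, MF = 15, and ∠JMF = 90°, by the law of cosines:
  JF² = JM² + MF² - 2·JM·MF·cos(90°) = 137 + 225 - 0 = 362
  JF ≈ 19.03

Step 11: From HJ = 4, HL = 5.04, JL = 7, by the inverse law of cosines:
  cos(∠JHL) = (HJ² + HL² - JL²) / (2·HJ·HL)
  ∠JHL = 100.86°

Step 12: From AH = 8, AN = 2·√17, HN = 2, by the inverse law of cosines:
  cos(∠HAN) = (AH² + AN² - HN²) / (2·AH·AN)
  ∠HAN = 14.04°

Step 13: From MH = 11, MJ = √137, HJ = 4, by the inverse law of cosines:
  cos(∠HMJ) = (MH² + MJ² - HJ²) / (2·MH·MJ)
  ∠HMJ = 19.98°

Step 14: From JH = 4, JM = √137, HM = 11, by the inverse law of cosines:
  cos(∠HJM) = (JH² + JM² - HM²) / (2·JH·JM)
  ∠HJM = 70.02°

Step 15: From LH = 5.04, LJ = 7, HJ = 4, by the inverse law of cosines:
  cos(∠HLJ) = (LH² + LJ² - HJ²) / (2·LH·LJ)
  ∠HLJ = 34.14°

Step 16: From NA = 2·√17, NH = 2, AH = 8, by the inverse law of cosines:
  cos(∠ANH) = (NA² + NH² - AH²) / (2·NA·NH)
  ∠ANH = 75.96°

Step 17: From JF = 19.03, JM = √137, FM = 15, by the inverse law of cosines:
  cos(∠FJM) = (JF² + JM² - FM²) / (2·JF·JM)
  ∠FJM = 52.03°

Step 18: From FJ = 19.03, FM = 15, JM = √137, by the inverse law of cosines:
  cos(∠JFM) = (FJ² + FM² - JM²) / (2·FJ·FM)
  ∠JFM = 37.97°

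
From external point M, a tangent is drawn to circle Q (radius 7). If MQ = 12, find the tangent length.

Let T be the point of tangency. Then QT ⊥ MT (radius ⊥ tangent).
In right triangle QTM: QM² = QT² + MT²
12² = 7² + MT²
MT² = 95, MT = sqrt(95)

sqrt(95)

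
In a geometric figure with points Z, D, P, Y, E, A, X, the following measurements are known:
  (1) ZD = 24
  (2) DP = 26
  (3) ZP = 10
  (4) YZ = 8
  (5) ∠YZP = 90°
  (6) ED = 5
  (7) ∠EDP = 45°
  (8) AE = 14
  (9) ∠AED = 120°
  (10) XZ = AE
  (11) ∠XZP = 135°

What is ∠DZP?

Step 1: By the inverse law of cosines on triangle DZP: cos(∠DZP) = (24² + 10² − 26²) / (2·24·10) = 0/480 = 0, so ∠DZP = 90°.

Therefore, the measure of angle ∠DZP = 90°.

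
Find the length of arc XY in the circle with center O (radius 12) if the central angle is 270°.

Arc length = 2πr × θ/360
= 2π × 12 × 3/4
= 18*pi

18*pi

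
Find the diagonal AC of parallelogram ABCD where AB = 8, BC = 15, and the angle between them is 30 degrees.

Using the law of cosines:
d^2 = 8^2 + 15^2 - 2(8)(15)cos(30 degrees)
d^2 = 64 + 225 - 240*sqrt(3)/2
d^2 = 289 - 120*sqrt(3)
d = sqrt(289 - 120*sqrt(3))

sqrt(289 - 120*sqrt(3))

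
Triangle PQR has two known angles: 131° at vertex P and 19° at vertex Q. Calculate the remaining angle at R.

By the triangle angle sum property, the three interior angles of any triangle add up to 180°.
We know angle P = 131° and angle Q = 19°, so their sum is 150°.
Therefore angle R = 180° - 150° = 30°.

30 degrees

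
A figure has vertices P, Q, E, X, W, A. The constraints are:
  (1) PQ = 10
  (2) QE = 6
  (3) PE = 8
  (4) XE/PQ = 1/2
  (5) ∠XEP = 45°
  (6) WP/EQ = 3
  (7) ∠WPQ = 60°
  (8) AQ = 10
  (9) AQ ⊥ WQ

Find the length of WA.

From the given relations: WP = 3·EQ = 3·6 = 18.
Step 1: By the law of cosines on triangle QPW: QW² = 10² + 18² − 2·10·18·cos(60°) = 244, so QW = 2·√61.
Step 2: By the law of cosines on triangle WQA: WA² = (2·√61)² + 10² − 2·2·√61·10·cos(90°) = 344, so WA = 2·√86.

Therefore, the length of WA = 2·√86.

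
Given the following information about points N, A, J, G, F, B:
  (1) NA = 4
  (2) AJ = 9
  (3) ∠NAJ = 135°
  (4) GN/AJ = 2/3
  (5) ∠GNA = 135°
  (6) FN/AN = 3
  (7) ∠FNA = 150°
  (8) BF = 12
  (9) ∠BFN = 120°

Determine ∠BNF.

From the given relations: FN = 3·AN = 3·4 = 12.
Step 1: By the law of cosines on triangle NFB: NB² = 12² + 12² − 2·12·12·cos(120°) = 432, so NB = 12·√3.
Step 2: By the inverse law of cosines on triangle BNF: cos(∠BNF) = ((12·√3)² + 12² − 12²) / (2·12·√3·12) = 432/498.83 = 0.866, so ∠BNF = 30°.

Therefore, the measure of angle ∠BNF = 30°.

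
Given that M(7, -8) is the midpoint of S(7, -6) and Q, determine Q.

Using the midpoint formula: M = ((x1 + x2)/2, (y1 + y2)/2)
We know M = (7, -8) and S = (7, -6)
For x: 7 = (7 + x2)/2, so x2 = 2*7 - 7 = 7
For y: -8 = (-6 + y2)/2, so y2 = 2*-8 - -6 = -10
Q = (7, -10)

(7, -10)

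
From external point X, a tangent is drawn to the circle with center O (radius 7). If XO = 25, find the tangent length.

Let T be the point of tangency. Then OT ⊥ XT (radius ⊥ tangent).
In right triangle OTX: OX² = OT² + XT²
25² = 7² + XT²
XT² = 576, XT = 24

24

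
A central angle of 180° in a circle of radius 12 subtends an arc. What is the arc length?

Arc length = 2πr × θ/360
= 2π × 12 × 1/2
= 12*pi

12*pi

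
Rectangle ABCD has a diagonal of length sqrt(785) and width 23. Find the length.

Using the Pythagorean theorem: d^2 = a^2 + b^2
b^2 = d^2 - a^2
b^2 = 785 - 529
b^2 = 256
b = sqrt(256) = 16

16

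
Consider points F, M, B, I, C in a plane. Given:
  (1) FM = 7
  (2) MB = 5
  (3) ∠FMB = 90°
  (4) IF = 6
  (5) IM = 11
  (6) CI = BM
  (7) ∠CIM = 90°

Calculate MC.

From the given relations: CI = BM = 5.
Step 1: By the law of cosines on triangle MIC: MC² = 11² + 5² − 2·11·5·cos(90°) = 146, so MC = √146.

Therefore, the length of MC = √146.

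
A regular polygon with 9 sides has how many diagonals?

Each of the 9 vertices connects to 6 non-adjacent vertices via diagonals.
Total connections = 9 × 6 = 54, but each diagonal is counted twice.
Number of diagonals = 54 / 2 = 27.

27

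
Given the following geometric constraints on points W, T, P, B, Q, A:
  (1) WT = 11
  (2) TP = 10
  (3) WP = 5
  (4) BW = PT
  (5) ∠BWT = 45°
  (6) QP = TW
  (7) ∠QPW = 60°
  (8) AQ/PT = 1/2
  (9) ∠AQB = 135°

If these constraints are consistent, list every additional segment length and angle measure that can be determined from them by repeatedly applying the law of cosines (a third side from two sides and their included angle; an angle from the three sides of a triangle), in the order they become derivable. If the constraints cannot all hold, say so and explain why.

The constraints are consistent. Derivable facts, in order:
After 1 step:
- TB ≈ 8.09
- WQ = √91
- ∠PTW = 27.01°
- ∠PWT = 65.28°
- ∠TPW = 87.71°
After 2 steps:
- ∠BTW = 60.94°
- ∠PQW = 27°
- ∠PWQ = 93°
- ∠TBW = 74.06°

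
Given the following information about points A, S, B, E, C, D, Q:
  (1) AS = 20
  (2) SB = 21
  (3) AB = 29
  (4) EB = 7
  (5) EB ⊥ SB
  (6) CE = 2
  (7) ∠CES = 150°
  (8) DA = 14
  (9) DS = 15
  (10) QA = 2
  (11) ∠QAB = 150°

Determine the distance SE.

Step 1: By the law of cosines on triangle SBE: SE² = 21² + 7² − 2·21·7·cos(90°) = 490, so SE = 7·√10.

Therefore, the length of SE = 7·√10.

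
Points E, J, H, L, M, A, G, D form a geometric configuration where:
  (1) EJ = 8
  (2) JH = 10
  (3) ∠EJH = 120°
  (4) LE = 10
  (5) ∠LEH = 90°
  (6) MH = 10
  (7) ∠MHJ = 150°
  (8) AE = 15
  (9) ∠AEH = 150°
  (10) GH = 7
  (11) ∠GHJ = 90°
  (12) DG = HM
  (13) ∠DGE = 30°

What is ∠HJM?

Step 1: By the law of cosines on triangle JHM: JM² = 10² + 10² − 2·10·10·cos(150°) = 373.21, so JM ≈ 19.32.
Step 2: By the inverse law of cosines on triangle HJM: cos(∠HJM) = (10² + 19.32² − 10²) / (2·10·19.32) = 373.21/386.37 = 0.9659, so ∠HJM = 15°.

Therefore, the measure of angle ∠HJM = 15°.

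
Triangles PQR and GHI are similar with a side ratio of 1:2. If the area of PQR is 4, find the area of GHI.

The ratio of areas of similar triangles = (side ratio)^2.
Side ratio = 1:2, so area ratio = 1:4.
Area of GHI / Area of PQR = 4/1
Area of GHI = 4 * 4/1 = 16

16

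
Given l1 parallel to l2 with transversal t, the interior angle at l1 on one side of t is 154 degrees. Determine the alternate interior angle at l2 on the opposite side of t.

Alternate interior angles are equal: 154 degrees.

154 degrees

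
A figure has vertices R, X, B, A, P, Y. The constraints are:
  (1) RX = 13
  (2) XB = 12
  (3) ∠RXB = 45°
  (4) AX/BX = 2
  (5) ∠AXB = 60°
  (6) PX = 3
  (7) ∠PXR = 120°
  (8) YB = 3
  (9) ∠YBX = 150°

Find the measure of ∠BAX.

From the given relations: AX = 2·BX = 2·12 = 24.
Step 1: By the law of cosines on triangle AXB: AB² = 24² + 12² − 2·24·12·cos(60°) = 432, so AB = 12·√3.
Step 2: By the inverse law of cosines on triangle BAX: cos(∠BAX) = ((12·√3)² + 24² − 12²) / (2·12·√3·24) = 864/997.66 = 0.866, so ∠BAX = 30°.

Therefore, the measure of angle ∠BAX = 30°.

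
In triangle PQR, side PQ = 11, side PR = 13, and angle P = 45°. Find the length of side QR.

When two sides and the included angle are known, the law of cosines gives the third side.
c^2 = a^2 + b^2 - 2ab cos(C) generalizes the Pythagorean theorem to non-right triangles.
Here: QR^2 = 121 + 169 - 286*(sqrt(2)/2) = 290 - 143*sqrt(2)
QR = sqrt(290 - 143*sqrt(2))

sqrt(290 - 143*sqrt(2))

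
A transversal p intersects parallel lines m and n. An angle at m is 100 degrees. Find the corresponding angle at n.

Corresponding angles are equal: 100 degrees.

100 degrees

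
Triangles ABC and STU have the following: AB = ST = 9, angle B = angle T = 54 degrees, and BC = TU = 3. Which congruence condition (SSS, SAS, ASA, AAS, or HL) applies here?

The given information provides:
AB = ST = 9, angle B = angle T = 54 degrees, and BC = TU = 3
This matches the SAS congruence theorem.
Two pairs of corresponding sides and the included angle are equal (Side-Angle-Side).

SAS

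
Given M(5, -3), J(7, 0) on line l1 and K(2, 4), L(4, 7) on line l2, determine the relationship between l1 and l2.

Slope of line 1: m1 = (0 - -3)/(7 - 5) = 3/2 = 3/2
Slope of line 2: m2 = (7 - 4)/(4 - 2) = 3/2 = 3/2
Since m1 = m2 = 3/2, the lines are parallel.

Parallel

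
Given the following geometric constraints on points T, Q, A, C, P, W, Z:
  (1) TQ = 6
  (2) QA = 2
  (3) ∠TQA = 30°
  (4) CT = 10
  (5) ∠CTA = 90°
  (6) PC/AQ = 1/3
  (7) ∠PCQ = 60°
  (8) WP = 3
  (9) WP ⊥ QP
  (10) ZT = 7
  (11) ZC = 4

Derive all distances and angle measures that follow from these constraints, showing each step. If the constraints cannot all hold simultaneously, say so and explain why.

The constraints are consistent.

From the given relations:
  PC = 1/3·AQ = 1/3·2 ≈ 0.67

Step 1: From TQ = 6, QA = 2, and ∠TQA = 30°, by the law of cosines:
  TA² = TQ² + QA² - 2·TQ·QA·cos(30°) = 36 + 4 - 20.78 = 19.22
  TA ≈ 4.38

Step 2: From TC = 10, TZ = 7, CZ = 4, by the inverse law of cosines:
  cos(∠CTZ) = (TC² + TZ² - CZ²) / (2·TC·TZ)
  ∠CTZ = 18.19°

Step 3: From CT = 10, CZ = 4, TZ = 7, by the inverse law of cosines:
  cos(∠TCZ) = (CT² + CZ² - TZ²) / (2·CT·CZ)
  ∠TCZ = 33.12°

Step 4: From ZC = 4, ZT = 7, CT = 10, by the inverse law of cosines:
  cos(∠CZT) = (ZC² + ZT² - CT²) / (2·ZC·ZT)
  ∠CZT = 128.68°

Step 5: From AT = 4.38, TC = 10, and ∠ATC = 90°, by the law of cosines:
  AC² = AT² + TC² - 2·AT·TC·cos(90°) = 19.22 + 100 - 0 = 119.2
  AC ≈ 10.92

Step 6: From TA = 4.38, TQ = 6, AQ = 2, by the inverse law of cosines:
  cos(∠ATQ) = (TA² + TQ² - AQ²) / (2·TA·TQ)
  ∠ATQ = 13.19°

Step 7: From AQ = 2, AT = 4.38, QT = 6, by the inverse law of cosines:
  cos(∠QAT) = (AQ² + AT² - QT²) / (2·AQ·AT)
  ∠QAT = 136.81°

Step 8: From AC = 10.92, AT = 4.38, CT = 10, by the inverse law of cosines:
  cos(∠CAT) = (AC² + AT² - CT²) / (2·AC·AT)
  ∠CAT = 66.33°

Step 9: From CA = 10.92, CT = 10, AT = 4.38, by the inverse law of cosines:
  cos(∠ACT) = (CA² + CT² - AT²) / (2·CA·CT)
  ∠ACT = 23.67°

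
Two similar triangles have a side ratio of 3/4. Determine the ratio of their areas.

Area ratio = (side ratio)^2 = (3/4)^2 = 9:16.

9:16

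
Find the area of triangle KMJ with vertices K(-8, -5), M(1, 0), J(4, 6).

The Shoelace formula computes the area from vertex coordinates by summing cross products.
For vertices (-8,-5), (1,0), (4,6):
Signed sum = -8*0 - 1*-5 + 1*6 - 4*0 + 4*-5 - -8*6
= 5 + 6 + 28 = 39
Area = (1/2)|39| = 39/2.

39/2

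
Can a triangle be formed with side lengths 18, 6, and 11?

No.
The triangle inequality is violated: 6 + 11 = 17 ≤ 18.
These lengths cannot form a triangle.

No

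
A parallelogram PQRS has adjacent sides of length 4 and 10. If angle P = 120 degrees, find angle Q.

Consecutive angles are supplementary: angle Q = 180 - 120 = 60 degrees.

60 degrees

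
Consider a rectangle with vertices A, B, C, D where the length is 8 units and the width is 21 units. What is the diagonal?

A rectangle's diagonal splits it into two right triangles, with the diagonal as the hypotenuse.
By the Pythagorean theorem, d^2 = 8^2 + 21^2 = 505.
Therefore d = sqrt(505).

sqrt(505)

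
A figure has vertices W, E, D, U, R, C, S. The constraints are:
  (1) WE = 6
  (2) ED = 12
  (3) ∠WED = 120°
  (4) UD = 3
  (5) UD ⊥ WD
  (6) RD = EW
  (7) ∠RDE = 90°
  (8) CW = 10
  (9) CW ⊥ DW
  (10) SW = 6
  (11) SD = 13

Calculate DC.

Step 1: By the law of cosines on triangle DEW: DW² = 12² + 6² − 2·12·6·cos(120°) = 252, so DW = 6·√7.
Step 2: By the law of cosines on triangle DWC: DC² = (6·√7)² + 10² − 2·6·√7·10·cos(90°) = 352, so DC = 4·√22.

Therefore, the length of DC = 4·√22.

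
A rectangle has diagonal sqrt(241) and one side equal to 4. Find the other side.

Using the Pythagorean theorem: d^2 = a^2 + b^2
b^2 = d^2 - a^2
b^2 = 241 - 16
b^2 = 225
b = sqrt(225) = 15

15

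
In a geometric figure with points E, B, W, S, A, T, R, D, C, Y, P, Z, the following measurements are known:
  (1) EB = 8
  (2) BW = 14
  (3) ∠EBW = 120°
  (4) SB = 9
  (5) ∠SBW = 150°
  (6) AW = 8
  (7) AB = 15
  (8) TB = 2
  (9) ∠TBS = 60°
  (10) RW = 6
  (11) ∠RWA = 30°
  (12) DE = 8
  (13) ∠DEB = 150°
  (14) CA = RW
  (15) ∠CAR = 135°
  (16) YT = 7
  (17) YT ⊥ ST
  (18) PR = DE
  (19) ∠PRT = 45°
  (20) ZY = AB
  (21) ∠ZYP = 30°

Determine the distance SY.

Step 1: By the law of cosines on triangle SBT: ST² = 9² + 2² − 2·9·2·cos(60°) = 67, so ST = √67.
Step 2: By the law of cosines on triangle STY: SY² = √67² + 7² − 2·√67·7·cos(90°) = 116, so SY = 2·√29.

Therefore, the length of SY = 2·√29.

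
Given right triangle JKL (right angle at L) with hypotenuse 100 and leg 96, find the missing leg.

By the Pythagorean theorem: KL^2 = JK^2 - JL^2
KL^2 = 100^2 - 96^2 = 10000 - 9216 = 784
KL = sqrt(784) = 28

28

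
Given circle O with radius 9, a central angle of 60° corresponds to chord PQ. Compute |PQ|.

Chord length = 2r sin(θ/2)
= 2 × 9 × sin(60°/2)
= 2 × 9 × sin(30°)
= 9

9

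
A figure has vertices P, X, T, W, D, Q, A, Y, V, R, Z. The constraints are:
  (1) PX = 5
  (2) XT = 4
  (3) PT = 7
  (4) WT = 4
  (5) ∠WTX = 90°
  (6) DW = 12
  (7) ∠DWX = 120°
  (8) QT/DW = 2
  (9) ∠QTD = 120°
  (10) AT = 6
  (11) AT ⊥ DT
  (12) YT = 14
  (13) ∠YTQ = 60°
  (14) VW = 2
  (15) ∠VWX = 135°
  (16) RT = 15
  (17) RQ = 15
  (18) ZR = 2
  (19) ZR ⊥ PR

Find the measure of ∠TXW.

Step 1: By the law of cosines on triangle XTW: XW² = 4² + 4² − 2·4·4·cos(90°) = 32, so XW = 4·√2.
Step 2: By the inverse law of cosines on triangle TXW: cos(∠TXW) = (4² + (4·√2)² − 4²) / (2·4·4·√2) = 32/45.25 = 0.7071, so ∠TXW = 45°.

Therefore, the measure of angle ∠TXW = 45°.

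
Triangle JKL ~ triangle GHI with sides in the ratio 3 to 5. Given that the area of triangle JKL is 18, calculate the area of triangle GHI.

For similar figures, the area ratio equals the square of the side ratio.
Side ratio (JKL to GHI) = 3:5, so area ratio = 3^2:5^2 = 9:25.
If the area of JKL is 18, then the area of GHI = 18 * (25/9) = 50.

50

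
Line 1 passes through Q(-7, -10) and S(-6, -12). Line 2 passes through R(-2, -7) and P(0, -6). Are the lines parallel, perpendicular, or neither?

Slope of line 1: m1 = (-12 - -10)/(-6 - -7) = -2/1 = -2
Slope of line 2: m2 = (-6 - -7)/(0 - -2) = 1/2 = 1/2
Two lines are perpendicular when the product of their slopes is -1 (negative reciprocals).
m1 * m2 = (-2) * (1/2) = -1, confirming perpendicularity.

Perpendicular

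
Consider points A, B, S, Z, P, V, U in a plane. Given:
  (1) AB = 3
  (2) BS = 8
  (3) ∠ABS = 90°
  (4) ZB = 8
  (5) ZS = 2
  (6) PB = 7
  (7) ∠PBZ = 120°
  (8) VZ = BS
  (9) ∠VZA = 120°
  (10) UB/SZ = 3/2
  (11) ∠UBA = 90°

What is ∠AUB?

From the given relations: UB = 3/2·SZ = 3/2·2 = 3.
Step 1: By the law of cosines on triangle UBA: UA² = 3² + 3² − 2·3·3·cos(90°) = 18, so UA = 3·√2.
Step 2: By the inverse law of cosines on triangle AUB: cos(∠AUB) = ((3·√2)² + 3² − 3²) / (2·3·√2·3) = 18/25.46 = 0.7071, so ∠AUB = 45°.

Therefore, the measure of angle ∠AUB = 45°.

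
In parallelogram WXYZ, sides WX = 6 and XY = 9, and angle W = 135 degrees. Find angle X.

In a parallelogram, consecutive angles are supplementary (sum to 180°).
angle X = 180 - angle W
angle X = 180 - 135
angle X = 45 degrees

45 degrees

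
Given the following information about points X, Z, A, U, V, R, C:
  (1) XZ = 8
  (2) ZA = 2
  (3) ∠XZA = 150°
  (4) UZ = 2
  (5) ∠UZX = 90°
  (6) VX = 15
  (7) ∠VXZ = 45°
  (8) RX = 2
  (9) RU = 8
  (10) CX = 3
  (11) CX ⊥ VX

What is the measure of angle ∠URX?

Step 1: By the law of cosines on triangle UZX: UX² = 2² + 8² − 2·2·8·cos(90°) = 68, so UX = 2·√17.
Step 2: By the inverse law of cosines on triangle URX: cos(∠URX) = (8² + 2² − (2·√17)²) / (2·8·2) = 0/32 = 0, so ∠URX = 90°.

Therefore, the measure of angle ∠URX = 90°.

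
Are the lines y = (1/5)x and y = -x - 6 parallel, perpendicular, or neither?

Slope of line 1: m1 = 1/5
Slope of line 2: m2 = -1
For parallel lines we need equal slopes: 1/5 != -1.
For perpendicular lines we need m1*m2 = -1: (1/5)(-1) = -1/5 != -1.
Since neither condition holds, the lines are neither parallel nor perpendicular.

Neither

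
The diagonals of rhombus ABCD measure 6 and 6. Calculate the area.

Area of a rhombus = (d1 * d2) / 2
Area = (6 * 6) / 2
Area = 36 / 2
Area = 18

18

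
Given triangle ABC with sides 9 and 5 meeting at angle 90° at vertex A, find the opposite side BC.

By the law of cosines: BC^2 = AB^2 + AC^2 - 2*AB*AC*cos(A)
BC^2 = 9^2 + 5^2 - 2*9*5*cos(90°)
BC^2 = 81 + 25 - 90*(0)
BC^2 = 106
BC = sqrt(106)

sqrt(106)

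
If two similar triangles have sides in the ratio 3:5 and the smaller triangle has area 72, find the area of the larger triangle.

For similar figures, the area ratio equals the square of the side ratio.
Side ratio (the smaller triangle to the larger triangle) = 3:5, so area ratio = 3^2:5^2 = 9:25.
If the area of the smaller triangle is 72, then the area of the larger triangle = 72 * (25/9) = 200.

200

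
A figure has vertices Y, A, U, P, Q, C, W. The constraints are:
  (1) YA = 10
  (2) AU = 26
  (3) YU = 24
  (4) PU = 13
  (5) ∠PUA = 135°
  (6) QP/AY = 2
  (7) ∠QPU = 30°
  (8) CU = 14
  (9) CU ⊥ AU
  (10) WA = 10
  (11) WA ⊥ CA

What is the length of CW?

Step 1: By the law of cosines on triangle CUA: CA² = 14² + 26² − 2·14·26·cos(90°) = 872, so CA ≈ 29.53.
Step 2: By the law of cosines on triangle CAW: CW² = 29.53² + 10² − 2·29.53·10·cos(90°) = 972, so CW = 18·√3.

Therefore, the length of CW = 18·√3.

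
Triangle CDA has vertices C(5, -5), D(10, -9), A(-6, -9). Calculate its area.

Shoelace: Area = (1/2)|5(-9--9) + 10(-9--5) + -6(-5--9)| = (1/2)(64) = 32

32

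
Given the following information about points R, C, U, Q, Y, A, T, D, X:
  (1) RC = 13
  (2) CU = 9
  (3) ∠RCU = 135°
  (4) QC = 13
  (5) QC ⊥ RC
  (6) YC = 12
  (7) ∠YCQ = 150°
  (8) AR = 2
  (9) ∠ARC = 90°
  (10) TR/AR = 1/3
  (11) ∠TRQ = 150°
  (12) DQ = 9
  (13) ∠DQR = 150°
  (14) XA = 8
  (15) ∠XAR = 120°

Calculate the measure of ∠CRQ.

Step 1: By the law of cosines on triangle RCQ: RQ² = 13² + 13² − 2·13·13·cos(90°) = 338, so RQ = 13·√2.
Step 2: By the inverse law of cosines on triangle CRQ: cos(∠CRQ) = (13² + (13·√2)² − 13²) / (2·13·13·√2) = 338/478 = 0.7071, so ∠CRQ = 45°.

Therefore, the measure of angle ∠CRQ = 45°.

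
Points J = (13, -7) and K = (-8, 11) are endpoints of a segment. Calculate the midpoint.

M = ((x₁ + x₂)/2, (y₁ + y₂)/2)
= ((13 + -8)/2, (-7 + 11)/2)
= (5/2, 4/2) = (5/2, 2)

(5/2, 2)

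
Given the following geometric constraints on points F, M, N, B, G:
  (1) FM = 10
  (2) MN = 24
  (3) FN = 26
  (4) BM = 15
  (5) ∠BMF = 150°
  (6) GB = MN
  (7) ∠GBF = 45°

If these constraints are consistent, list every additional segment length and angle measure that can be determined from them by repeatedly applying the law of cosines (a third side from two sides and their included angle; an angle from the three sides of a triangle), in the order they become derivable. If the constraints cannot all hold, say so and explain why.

The constraints are consistent. Derivable facts, in order:
After 1 step:
- FB ≈ 24.18
- ∠FMN = 90°
- ∠FNM = 22.62°
- ∠MFN = 67.38°
After 2 steps:
- FG ≈ 18.44
- ∠BFM = 18.07°
- ∠FBM = 11.93°
After 3 steps:
- ∠BFG = 66.98°
- ∠BGF = 68.02°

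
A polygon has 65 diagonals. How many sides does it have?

Using d = n(n - 3)/2, we solve 65 = n(n - 3)/2.
So n(n - 3) = 130.
Testing n = 13: 13 * 10 = 130 = 130. Correct.
The polygon has 13 sides.

13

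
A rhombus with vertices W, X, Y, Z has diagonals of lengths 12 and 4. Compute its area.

Area of a rhombus = (d1 * d2) / 2
Area = (12 * 4) / 2
Area = 48 / 2
Area = 24

24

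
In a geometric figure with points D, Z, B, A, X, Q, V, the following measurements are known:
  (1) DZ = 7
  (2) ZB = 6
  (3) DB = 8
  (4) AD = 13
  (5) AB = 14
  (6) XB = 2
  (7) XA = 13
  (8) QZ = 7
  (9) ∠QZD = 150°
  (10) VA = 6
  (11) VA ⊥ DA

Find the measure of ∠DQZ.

Step 1: By the law of cosines on triangle QZD: QD² = 7² + 7² − 2·7·7·cos(150°) = 182.87, so QD ≈ 13.52.
Step 2: By the inverse law of cosines on triangle DQZ: cos(∠DQZ) = (13.52² + 7² − 7²) / (2·13.52·7) = 182.87/189.32 = 0.9659, so ∠DQZ = 15°.

Therefore, the measure of angle ∠DQZ = 15°.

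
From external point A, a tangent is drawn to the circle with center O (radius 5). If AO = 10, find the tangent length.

tangent = √(d² - r²) = √(10² - 5²) = √(100 - 25) = √75 = 5*sqrt(3)

5*sqrt(3)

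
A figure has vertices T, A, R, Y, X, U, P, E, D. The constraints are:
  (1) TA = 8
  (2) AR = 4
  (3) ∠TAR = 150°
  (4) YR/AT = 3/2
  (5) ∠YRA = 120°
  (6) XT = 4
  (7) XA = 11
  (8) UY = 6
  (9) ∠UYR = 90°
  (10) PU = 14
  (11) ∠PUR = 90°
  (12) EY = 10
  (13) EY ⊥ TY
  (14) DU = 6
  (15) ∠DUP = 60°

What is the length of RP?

From the given relations: YR = 3/2·AT = 3/2·8 = 12.
Step 1: By the law of cosines on triangle UYR: UR² = 6² + 12² − 2·6·12·cos(90°) = 180, so UR = 6·√5.
Step 2: By the law of cosines on triangle RUP: RP² = (6·√5)² + 14² − 2·6·√5·14·cos(90°) = 376, so RP = 2·√94.

Therefore, the length of RP = 2·√94.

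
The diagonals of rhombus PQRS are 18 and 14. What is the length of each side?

Half-diagonals are 9 and 7. side = sqrt(9^2 + 7^2) = sqrt(130)

sqrt(130)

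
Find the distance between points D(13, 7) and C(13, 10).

d = sqrt((0)^2 + (3)^2) = sqrt(9) = 3

3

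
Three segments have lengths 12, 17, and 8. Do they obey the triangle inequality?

Sort the sides: 8, 12, 17.
It suffices to check that the sum of the two smallest exceeds the largest:
8 + 12 = 20 > 17. ✓
Yes, a valid triangle can be formed.

Yes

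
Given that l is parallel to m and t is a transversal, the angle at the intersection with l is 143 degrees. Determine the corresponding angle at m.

Corresponding angles formed by parallel lines and a transversal are equal.
The given angle is 143 degrees.
The corresponding angle = 143 degrees.

143 degrees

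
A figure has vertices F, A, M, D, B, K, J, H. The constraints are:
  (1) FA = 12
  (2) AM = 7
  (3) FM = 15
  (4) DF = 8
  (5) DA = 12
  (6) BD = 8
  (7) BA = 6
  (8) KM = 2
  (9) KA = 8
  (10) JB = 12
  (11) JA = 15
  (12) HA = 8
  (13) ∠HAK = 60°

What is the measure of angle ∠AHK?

Step 1: By the law of cosines on triangle HAK: HK² = 8² + 8² − 2·8·8·cos(60°) = 64, so HK = 8.
Step 2: By the inverse law of cosines on triangle AHK: cos(∠AHK) = (8² + 8² − 8²) / (2·8·8) = 64/128 = 0.5, so ∠AHK = 60°.

Therefore, the measure of angle ∠AHK = 60°.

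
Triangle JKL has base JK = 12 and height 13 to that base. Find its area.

Area = (1/2) * base * height
Area = (1/2) * 12 * 13
Area = 78

78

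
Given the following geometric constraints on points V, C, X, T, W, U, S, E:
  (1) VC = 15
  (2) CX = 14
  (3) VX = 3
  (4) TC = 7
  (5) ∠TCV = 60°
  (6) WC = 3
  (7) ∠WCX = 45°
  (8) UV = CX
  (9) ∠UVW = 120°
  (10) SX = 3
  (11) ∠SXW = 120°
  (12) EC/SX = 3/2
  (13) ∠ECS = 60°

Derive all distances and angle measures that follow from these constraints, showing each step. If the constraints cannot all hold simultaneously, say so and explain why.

The constraints are consistent.

From the given relations:
  UV = CX = 14
  EC = 3/2·SX = 3/2·3 ≈ 4.5

Step 1: From VC = 15, CT = 7, and ∠VCT = 60°, by the law of cosines:
  VT² = VC² + CT² - 2·VC·CT·cos(60°) = 225 + 49 - 105 = 169
  VT = 13

Step 2: From XC = 14, CW = 3, and ∠XCW = 45°, by the law of cosines:
  XW² = XC² + CW² - 2·XC·CW·cos(45°) = 196 + 9 - 59.4 = 145.6
  XW ≈ 12.07

Step 3: From VC = 15, VX = 3, CX = 14, by the inverse law of cosines:
  cos(∠CVX) = (VC² + VX² - CX²) / (2·VC·VX)
  ∠CVX = 65.03°

Step 4: From CV = 15, CX = 14, VX = 3, by the inverse law of cosines:
  cos(∠VCX) = (CV² + CX² - VX²) / (2·CV·CX)
  ∠VCX = 11.2°

Step 5: From XC = 14, XV = 3, CV = 15, by the inverse law of cosines:
  cos(∠CXV) = (XC² + XV² - CV²) / (2·XC·XV)
  ∠CXV = 103.77°

Step 6: From WX = 12.07, XS = 3, and ∠WXS = 120°, by the law of cosines:
  WS² = WX² + XS² - 2·WX·XS·cos(120°) = 145.6 + 9 + 36.2 = 190.8
  WS ≈ 13.81

Step 7: From VC = 15, VT = 13, CT = 7, by the inverse law of cosines:
  cos(∠CVT) = (VC² + VT² - CT²) / (2·VC·VT)
  ∠CVT = 27.8°

Step 8: From XC = 14, XW = 12.07, CW = 3, by the inverse law of cosines:
  cos(∠CXW) = (XC² + XW² - CW²) / (2·XC·XW)
  ∠CXW = 10.13°

Step 9: From TC = 7, TV = 13, CV = 15, by the inverse law of cosines:
  cos(∠CTV) = (TC² + TV² - CV²) / (2·TC·TV)
  ∠CTV = 92.2°

Step 10: From WC = 3, WX = 12.07, CX = 14, by the inverse law of cosines:
  cos(∠CWX) = (WC² + WX² - CX²) / (2·WC·WX)
  ∠CWX = 124.87°

Step 11: From WS = 13.81, WX = 12.07, SX = 3, by the inverse law of cosines:
  cos(∠SWX) = (WS² + WX² - SX²) / (2·WS·WX)
  ∠SWX = 10.84°

Step 12: From SW = 13.81, SX = 3, WX = 12.07, by the inverse law of cosines:
  cos(∠WSX) = (SW² + SX² - WX²) / (2·SW·SX)
  ∠WSX = 49.16°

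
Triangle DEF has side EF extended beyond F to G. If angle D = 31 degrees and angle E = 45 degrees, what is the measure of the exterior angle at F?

The interior angle at F is 180 - 31 - 45 = 104 degrees.
The exterior angle and interior angle at F are supplementary:
Exterior angle = 180 - 104 = 76 degrees.

76 degrees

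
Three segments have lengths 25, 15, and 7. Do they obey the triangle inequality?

Check the triangle inequality: 15 + 7 = 22 ≤ 25.
Since the sum of two sides does not exceed the third, no triangle can be formed.

No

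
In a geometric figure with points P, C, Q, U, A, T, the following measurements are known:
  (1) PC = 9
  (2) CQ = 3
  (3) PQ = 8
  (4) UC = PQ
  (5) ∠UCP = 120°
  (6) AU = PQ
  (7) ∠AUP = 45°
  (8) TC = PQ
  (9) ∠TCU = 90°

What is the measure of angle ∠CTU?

From the given relations: TC = PQ = 8; UC = PQ = 8.
Step 1: By the law of cosines on triangle TCU: TU² = 8² + 8² − 2·8·8·cos(90°) = 128, so TU = 8·√2.
Step 2: By the inverse law of cosines on triangle CTU: cos(∠CTU) = (8² + (8·√2)² − 8²) / (2·8·8·√2) = 128/181.02 = 0.7071, so ∠CTU = 45°.

Therefore, the measure of angle ∠CTU = 45°.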